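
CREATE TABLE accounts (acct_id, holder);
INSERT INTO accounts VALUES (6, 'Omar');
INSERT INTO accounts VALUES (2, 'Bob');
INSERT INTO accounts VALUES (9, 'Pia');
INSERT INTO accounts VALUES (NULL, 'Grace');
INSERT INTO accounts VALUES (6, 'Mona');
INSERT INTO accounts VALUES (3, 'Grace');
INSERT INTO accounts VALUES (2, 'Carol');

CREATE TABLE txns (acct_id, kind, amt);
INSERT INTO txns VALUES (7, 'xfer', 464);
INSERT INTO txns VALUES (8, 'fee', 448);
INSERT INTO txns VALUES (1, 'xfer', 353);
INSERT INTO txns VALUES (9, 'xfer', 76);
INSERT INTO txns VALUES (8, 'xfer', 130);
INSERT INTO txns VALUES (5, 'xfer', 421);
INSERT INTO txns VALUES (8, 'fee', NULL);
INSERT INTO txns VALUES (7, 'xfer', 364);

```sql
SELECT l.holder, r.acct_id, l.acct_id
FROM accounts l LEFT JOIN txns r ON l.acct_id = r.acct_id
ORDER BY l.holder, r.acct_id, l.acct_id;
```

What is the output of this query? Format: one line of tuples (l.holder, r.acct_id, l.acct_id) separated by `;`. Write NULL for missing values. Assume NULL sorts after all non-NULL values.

(Bob, NULL, 2); (Carol, NULL, 2); (Grace, NULL, 3); (Grace, NULL, NULL); (Mona, NULL, 6); (Omar, NULL, 6); (Pia, 9, 9)

LEFT JOIN keeps every row from `accounts`; unmatched rows get NULL for `txns`'s columns.
Matching on l.acct_id = r.acct_id. A NULL in a compared column never satisfies the condition.
Matched pairs: 1; unmatched l rows kept: 6.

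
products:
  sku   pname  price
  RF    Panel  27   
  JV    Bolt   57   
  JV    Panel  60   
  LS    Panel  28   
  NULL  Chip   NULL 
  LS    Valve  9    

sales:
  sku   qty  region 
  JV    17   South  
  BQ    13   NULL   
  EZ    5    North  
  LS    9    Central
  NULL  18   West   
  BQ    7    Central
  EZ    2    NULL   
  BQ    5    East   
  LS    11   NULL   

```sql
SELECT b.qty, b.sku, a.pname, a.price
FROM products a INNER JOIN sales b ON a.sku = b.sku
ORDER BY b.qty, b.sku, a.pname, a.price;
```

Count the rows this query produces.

INNER JOIN keeps only pairs where the ON condition holds.
Matching on a.sku = b.sku. A NULL in a compared column never satisfies the condition.
Matched pairs: 6.
Total: 6 rows.

6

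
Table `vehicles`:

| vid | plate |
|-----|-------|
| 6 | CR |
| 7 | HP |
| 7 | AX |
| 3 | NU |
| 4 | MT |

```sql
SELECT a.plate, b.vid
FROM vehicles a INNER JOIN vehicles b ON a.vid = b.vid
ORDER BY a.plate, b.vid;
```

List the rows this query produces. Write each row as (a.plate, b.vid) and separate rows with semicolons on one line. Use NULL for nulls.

(AX, 7); (AX, 7); (CR, 6); (HP, 7); (HP, 7); (MT, 4); (NU, 3)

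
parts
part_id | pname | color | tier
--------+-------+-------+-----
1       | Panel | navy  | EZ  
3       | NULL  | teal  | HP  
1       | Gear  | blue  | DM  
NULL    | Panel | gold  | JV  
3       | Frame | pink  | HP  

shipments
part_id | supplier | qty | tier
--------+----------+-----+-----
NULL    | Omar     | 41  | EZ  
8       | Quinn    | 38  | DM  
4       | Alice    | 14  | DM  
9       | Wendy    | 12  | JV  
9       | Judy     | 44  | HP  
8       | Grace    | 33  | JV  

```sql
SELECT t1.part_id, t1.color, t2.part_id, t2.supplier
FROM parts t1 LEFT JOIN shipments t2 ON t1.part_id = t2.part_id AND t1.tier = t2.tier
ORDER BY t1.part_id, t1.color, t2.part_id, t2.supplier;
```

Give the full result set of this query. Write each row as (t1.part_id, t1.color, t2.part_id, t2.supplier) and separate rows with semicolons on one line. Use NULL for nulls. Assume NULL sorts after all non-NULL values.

LEFT JOIN keeps every row from `parts`; unmatched rows get NULL for `shipments`'s columns.
Matching on t1.part_id = t2.part_id AND t1.tier = t2.tier. A NULL in a compared column never satisfies the condition.
- t1[0] part_id=1, tier=EZ → no match; kept with NULLs on the t2 side.
- t1[1] part_id=3, tier=HP → no match; kept with NULLs on the t2 side.
- t1[2] part_id=1, tier=DM → no match; kept with NULLs on the t2 side.
- t1[3] part_id=NULL, tier=JV → no match; kept with NULLs on the t2 side.
- t1[4] part_id=3, tier=HP → no match; kept with NULLs on the t2 side.
After projecting and ordering:
t1.part_id | t1.color | t2.part_id | t2.supplier
1 | blue | NULL | NULL
1 | navy | NULL | NULL
3 | pink | NULL | NULL
3 | teal | NULL | NULL
NULL | gold | NULL | NULL

(1, blue, NULL, NULL); (1, navy, NULL, NULL); (3, pink, NULL, NULL); (3, teal, NULL, NULL); (NULL, gold, NULL, NULL)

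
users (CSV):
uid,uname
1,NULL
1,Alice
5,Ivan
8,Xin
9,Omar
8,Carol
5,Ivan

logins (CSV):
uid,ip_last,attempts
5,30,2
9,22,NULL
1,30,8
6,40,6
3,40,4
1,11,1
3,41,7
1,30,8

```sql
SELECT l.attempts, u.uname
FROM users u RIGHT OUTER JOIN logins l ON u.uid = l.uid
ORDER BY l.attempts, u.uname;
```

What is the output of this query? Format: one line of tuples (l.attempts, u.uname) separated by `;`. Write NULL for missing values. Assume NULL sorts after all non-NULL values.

(1, Alice); (1, NULL); (2, Ivan); (2, Ivan); (4, NULL); (6, NULL); (7, NULL); (8, Alice); (8, Alice); (8, NULL); (8, NULL); (NULL, Omar)

RIGHT JOIN keeps every row from `logins`; unmatched rows get NULL for `users`'s columns.
Matching on u.uid = l.uid.
Matched pairs: 9; unmatched l rows kept: 3.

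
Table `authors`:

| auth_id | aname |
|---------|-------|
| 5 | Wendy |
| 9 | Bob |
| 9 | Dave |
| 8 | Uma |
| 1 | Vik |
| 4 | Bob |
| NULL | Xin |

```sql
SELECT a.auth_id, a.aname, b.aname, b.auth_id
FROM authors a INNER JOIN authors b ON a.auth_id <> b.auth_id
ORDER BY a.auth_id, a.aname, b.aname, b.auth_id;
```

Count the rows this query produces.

INNER JOIN keeps only pairs where the ON condition holds.
Matching on a.auth_id <> b.auth_id. A NULL in a compared column never satisfies the condition.
Matched pairs: 28.
Total: 28 rows.

28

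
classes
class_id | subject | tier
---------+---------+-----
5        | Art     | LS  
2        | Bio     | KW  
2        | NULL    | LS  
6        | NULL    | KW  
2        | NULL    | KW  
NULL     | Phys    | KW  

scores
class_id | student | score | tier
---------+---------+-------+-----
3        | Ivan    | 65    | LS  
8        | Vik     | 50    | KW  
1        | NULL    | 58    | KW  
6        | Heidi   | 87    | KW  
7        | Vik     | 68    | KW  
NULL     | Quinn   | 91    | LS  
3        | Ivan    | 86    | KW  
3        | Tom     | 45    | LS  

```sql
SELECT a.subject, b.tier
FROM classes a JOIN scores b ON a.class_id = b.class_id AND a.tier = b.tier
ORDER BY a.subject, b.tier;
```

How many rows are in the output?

1

INNER JOIN keeps only pairs where the ON condition holds.
Matching on a.class_id = b.class_id AND a.tier = b.tier. A NULL in a compared column never satisfies the condition.
- a row (class_id=5, tier=LS): no match → dropped.
- a row (class_id=2, tier=KW): no match → dropped.
- a row (class_id=2, tier=LS): no match → dropped.
- a row (class_id=6, tier=KW): matches 1 b row(s) → 1 output row(s).
- a row (class_id=2, tier=KW): no match → dropped.
- a row (class_id=NULL, tier=KW): no match → dropped.
Total: 1 rows.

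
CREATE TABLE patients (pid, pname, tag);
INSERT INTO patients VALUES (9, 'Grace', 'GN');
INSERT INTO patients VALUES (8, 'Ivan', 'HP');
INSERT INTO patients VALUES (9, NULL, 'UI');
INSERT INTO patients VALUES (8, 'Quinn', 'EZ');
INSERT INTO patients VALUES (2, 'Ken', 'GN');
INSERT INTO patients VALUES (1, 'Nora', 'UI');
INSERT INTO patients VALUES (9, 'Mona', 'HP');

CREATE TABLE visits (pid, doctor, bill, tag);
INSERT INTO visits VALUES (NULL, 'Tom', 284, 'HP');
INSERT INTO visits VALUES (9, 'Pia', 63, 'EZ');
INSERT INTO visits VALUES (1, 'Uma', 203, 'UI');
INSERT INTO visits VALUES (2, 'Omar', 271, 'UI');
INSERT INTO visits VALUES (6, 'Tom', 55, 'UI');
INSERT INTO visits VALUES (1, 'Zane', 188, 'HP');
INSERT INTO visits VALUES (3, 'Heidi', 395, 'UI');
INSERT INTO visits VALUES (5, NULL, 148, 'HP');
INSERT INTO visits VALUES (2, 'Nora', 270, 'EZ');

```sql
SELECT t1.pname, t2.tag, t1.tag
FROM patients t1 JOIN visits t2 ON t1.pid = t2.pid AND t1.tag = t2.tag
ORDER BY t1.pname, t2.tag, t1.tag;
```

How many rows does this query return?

1

INNER JOIN keeps only pairs where the ON condition holds.
Matching on t1.pid = t2.pid AND t1.tag = t2.tag. A NULL in a compared column never satisfies the condition.
Matched pairs: 1.
Total: 1 rows.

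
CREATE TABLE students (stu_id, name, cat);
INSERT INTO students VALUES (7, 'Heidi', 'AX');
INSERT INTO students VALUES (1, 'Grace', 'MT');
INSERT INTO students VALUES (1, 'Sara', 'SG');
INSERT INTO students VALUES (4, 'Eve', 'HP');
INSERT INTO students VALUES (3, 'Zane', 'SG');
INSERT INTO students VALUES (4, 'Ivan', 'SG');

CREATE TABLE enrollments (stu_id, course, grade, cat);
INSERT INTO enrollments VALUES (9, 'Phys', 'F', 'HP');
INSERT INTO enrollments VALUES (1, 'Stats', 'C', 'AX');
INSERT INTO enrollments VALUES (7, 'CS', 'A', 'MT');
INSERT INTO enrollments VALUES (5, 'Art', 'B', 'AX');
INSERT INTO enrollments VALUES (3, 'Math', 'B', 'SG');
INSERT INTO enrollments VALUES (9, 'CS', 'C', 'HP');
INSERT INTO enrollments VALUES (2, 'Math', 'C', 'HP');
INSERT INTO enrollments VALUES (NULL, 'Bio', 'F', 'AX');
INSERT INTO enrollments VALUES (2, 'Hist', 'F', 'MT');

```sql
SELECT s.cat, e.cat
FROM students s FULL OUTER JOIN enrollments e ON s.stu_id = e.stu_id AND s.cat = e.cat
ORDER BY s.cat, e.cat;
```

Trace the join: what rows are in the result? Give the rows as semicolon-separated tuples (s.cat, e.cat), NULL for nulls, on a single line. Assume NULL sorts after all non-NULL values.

(AX, NULL); (HP, NULL); (MT, NULL); (SG, SG); (SG, NULL); (SG, NULL); (NULL, AX); (NULL, AX); (NULL, AX); (NULL, HP); (NULL, HP); (NULL, HP); (NULL, MT); (NULL, MT)

FULL OUTER JOIN keeps every row from both sides; unmatched rows get NULL for the other side's columns.
Matching on s.stu_id = e.stu_id AND s.cat = e.cat. A NULL in a compared column never satisfies the condition.
- s (stu_id=7, cat=AX) has no partner → padded with NULL.
- s (stu_id=1, cat=MT) has no partner → padded with NULL.
- s (stu_id=1, cat=SG) has no partner → padded with NULL.
- s (stu_id=4, cat=HP) has no partner → padded with NULL.
- s (stu_id=3, cat=SG) pairs with 1 row(s) of e.
- s (stu_id=4, cat=SG) has no partner → padded with NULL.
- plus 8 unmatched e row(s), each kept with NULL s columns.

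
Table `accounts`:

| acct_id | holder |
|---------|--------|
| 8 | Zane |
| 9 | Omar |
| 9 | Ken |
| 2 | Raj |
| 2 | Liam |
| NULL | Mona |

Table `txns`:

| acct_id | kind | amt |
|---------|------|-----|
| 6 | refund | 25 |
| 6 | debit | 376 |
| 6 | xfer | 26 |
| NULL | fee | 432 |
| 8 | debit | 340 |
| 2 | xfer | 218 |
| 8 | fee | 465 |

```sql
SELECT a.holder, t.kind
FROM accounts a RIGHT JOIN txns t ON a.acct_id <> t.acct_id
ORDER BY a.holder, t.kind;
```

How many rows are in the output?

27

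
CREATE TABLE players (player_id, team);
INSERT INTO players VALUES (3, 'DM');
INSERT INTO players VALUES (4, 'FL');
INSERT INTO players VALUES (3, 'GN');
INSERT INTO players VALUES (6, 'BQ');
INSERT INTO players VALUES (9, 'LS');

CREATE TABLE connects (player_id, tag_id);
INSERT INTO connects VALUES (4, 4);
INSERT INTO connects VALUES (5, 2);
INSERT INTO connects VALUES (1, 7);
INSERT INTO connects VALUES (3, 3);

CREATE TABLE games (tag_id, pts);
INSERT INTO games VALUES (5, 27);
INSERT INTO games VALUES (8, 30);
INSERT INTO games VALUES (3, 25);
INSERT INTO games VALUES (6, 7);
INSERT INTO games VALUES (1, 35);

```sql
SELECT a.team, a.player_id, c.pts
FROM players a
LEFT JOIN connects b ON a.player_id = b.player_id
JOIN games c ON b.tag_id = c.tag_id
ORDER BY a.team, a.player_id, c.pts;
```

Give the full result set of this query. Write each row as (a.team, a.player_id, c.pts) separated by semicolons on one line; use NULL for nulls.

Evaluate left to right. First `players a LEFT JOIN connects b` on player_id: 5 row(s).
Then INNER JOIN `games c` on tag_id: keep only rows whose b.tag_id appears in c.

(DM, 3, 25); (GN, 3, 25)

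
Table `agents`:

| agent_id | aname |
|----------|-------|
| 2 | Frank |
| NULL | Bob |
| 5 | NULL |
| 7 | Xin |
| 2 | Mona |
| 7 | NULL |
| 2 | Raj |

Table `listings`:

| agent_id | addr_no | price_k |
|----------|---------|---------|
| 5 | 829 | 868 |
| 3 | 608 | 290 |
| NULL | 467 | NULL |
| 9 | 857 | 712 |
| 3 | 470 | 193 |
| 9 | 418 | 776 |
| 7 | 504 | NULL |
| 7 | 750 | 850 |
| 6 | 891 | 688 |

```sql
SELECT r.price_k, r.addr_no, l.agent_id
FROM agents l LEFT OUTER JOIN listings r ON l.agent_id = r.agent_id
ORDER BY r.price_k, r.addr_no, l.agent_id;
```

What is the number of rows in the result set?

9

LEFT JOIN keeps every row from `agents`; unmatched rows get NULL for `listings`'s columns.
Matching on l.agent_id = r.agent_id. A NULL in a compared column never satisfies the condition.
Matched pairs: 5; unmatched l rows kept: 4.
Total: 5 matched + 4 padded = 9 rows.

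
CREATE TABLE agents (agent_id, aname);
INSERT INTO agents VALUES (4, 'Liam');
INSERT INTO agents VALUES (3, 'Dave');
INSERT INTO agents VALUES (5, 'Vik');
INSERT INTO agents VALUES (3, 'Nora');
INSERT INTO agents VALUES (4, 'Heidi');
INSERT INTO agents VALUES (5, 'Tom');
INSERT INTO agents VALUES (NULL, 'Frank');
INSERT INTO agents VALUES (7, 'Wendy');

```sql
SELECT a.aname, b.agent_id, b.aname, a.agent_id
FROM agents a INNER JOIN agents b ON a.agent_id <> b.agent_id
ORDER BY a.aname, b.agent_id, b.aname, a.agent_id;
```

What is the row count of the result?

INNER JOIN keeps only pairs where the ON condition holds.
Matching on a.agent_id <> b.agent_id. A NULL in a compared column never satisfies the condition.
- a (agent_id=4) pairs with 5 row(s) of b.
- a (agent_id=3) pairs with 5 row(s) of b.
- a (agent_id=5) pairs with 5 row(s) of b.
- a (agent_id=3) pairs with 5 row(s) of b.
- a (agent_id=4) pairs with 5 row(s) of b.
- a (agent_id=5) pairs with 5 row(s) of b.
- a (agent_id=NULL) has no partner → excluded.
- a (agent_id=7) pairs with 6 row(s) of b.
Total: 36 rows.

36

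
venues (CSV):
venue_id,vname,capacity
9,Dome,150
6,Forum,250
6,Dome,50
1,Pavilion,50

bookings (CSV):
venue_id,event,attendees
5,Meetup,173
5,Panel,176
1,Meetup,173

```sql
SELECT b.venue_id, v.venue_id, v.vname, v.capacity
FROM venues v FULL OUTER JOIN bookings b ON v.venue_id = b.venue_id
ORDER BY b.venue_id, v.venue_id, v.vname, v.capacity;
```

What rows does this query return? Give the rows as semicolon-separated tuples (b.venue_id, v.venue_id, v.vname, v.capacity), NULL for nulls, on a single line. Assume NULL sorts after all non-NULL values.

FULL OUTER JOIN keeps every row from both sides; unmatched rows get NULL for the other side's columns.
Matching on v.venue_id = b.venue_id.
- v row (venue_id=9): no match → kept, b columns NULL.
- v row (venue_id=6): no match → kept, b columns NULL.
- v row (venue_id=6): no match → kept, b columns NULL.
- v row (venue_id=1): matches 1 b row(s) → 1 output row(s).
- 2 row(s) from b found no v partner → padded with NULL.
After projecting and ordering:
b.venue_id | v.venue_id | v.vname | v.capacity
1 | 1 | Pavilion | 50
5 | NULL | NULL | NULL
5 | NULL | NULL | NULL
NULL | 6 | Dome | 50
NULL | 6 | Forum | 250
NULL | 9 | Dome | 150

(1, 1, Pavilion, 50); (5, NULL, NULL, NULL); (5, NULL, NULL, NULL); (NULL, 6, Dome, 50); (NULL, 6, Forum, 250); (NULL, 9, Dome, 150)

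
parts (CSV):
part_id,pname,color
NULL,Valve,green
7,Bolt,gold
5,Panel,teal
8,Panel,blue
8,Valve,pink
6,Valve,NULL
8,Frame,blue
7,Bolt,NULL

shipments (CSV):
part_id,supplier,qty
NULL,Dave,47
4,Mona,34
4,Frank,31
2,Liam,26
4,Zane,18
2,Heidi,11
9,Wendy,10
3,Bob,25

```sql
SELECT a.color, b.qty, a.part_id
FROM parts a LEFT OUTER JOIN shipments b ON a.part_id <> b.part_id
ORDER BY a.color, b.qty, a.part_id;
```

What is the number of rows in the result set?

LEFT JOIN keeps every row from `parts`; unmatched rows get NULL for `shipments`'s columns.
Matching on a.part_id <> b.part_id. A NULL in a compared column never satisfies the condition.
- a (part_id=NULL) has no partner → padded with NULL.
- a (part_id=7) pairs with 7 row(s) of b.
- a (part_id=5) pairs with 7 row(s) of b.
- a (part_id=8) pairs with 7 row(s) of b.
- a (part_id=8) pairs with 7 row(s) of b.
- a (part_id=6) pairs with 7 row(s) of b.
- a (part_id=8) pairs with 7 row(s) of b.
- a (part_id=7) pairs with 7 row(s) of b.
Total: 49 matched + 1 padded = 50 rows.

50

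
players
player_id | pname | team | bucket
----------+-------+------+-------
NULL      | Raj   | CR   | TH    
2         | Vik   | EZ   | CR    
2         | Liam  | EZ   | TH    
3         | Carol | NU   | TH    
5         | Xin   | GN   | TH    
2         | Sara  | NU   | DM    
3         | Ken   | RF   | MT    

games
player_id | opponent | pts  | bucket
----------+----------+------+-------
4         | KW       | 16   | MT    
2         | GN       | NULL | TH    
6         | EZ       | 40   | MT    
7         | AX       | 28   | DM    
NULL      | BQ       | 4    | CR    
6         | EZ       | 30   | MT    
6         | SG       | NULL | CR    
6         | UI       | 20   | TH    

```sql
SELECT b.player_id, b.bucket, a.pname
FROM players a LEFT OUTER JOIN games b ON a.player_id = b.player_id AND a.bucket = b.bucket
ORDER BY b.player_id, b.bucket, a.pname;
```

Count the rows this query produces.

7

LEFT JOIN keeps every row from `players`; unmatched rows get NULL for `games`'s columns.
Matching on a.player_id = b.player_id AND a.bucket = b.bucket. A NULL in a compared column never satisfies the condition.
- a row (player_id=NULL, bucket=TH): no match → kept, b columns NULL.
- a row (player_id=2, bucket=CR): no match → kept, b columns NULL.
- a row (player_id=2, bucket=TH): matches 1 b row(s) → 1 output row(s).
- a row (player_id=3, bucket=TH): no match → kept, b columns NULL.
- a row (player_id=5, bucket=TH): no match → kept, b columns NULL.
- a row (player_id=2, bucket=DM): no match → kept, b columns NULL.
- a row (player_id=3, bucket=MT): no match → kept, b columns NULL.
Total: 1 matched + 6 padded = 7 rows.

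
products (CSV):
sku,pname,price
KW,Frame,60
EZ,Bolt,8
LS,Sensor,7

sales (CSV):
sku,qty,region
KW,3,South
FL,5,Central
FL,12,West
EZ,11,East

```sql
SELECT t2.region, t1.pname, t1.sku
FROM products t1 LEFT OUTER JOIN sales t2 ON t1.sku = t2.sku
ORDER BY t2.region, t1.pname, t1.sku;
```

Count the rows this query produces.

LEFT JOIN keeps every row from `products`; unmatched rows get NULL for `sales`'s columns.
Matching on t1.sku = t2.sku.
Matched pairs: 2; unmatched t1 rows kept: 1.
Total: 2 matched + 1 padded = 3 rows.

3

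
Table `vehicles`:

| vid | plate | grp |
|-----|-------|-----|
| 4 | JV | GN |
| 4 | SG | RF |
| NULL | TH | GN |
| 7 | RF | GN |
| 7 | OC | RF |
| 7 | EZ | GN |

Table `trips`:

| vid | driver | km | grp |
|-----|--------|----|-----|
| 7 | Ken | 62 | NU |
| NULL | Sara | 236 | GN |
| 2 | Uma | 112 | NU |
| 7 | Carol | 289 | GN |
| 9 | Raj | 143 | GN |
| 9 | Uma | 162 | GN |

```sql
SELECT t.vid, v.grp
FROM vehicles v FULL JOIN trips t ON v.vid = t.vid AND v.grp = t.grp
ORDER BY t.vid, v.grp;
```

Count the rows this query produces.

11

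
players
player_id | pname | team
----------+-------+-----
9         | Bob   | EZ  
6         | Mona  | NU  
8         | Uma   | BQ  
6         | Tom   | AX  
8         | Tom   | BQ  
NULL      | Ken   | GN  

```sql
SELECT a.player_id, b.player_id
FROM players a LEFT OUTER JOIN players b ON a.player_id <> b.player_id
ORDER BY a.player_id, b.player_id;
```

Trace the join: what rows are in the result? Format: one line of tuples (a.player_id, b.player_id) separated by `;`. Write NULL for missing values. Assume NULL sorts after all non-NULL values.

LEFT JOIN keeps every row from `players a`; unmatched rows get NULL for `players b`'s columns.
Matching on a.player_id <> b.player_id. A NULL in a compared column never satisfies the condition.
- a (player_id=9) pairs with 4 row(s) of b.
- a (player_id=6) pairs with 3 row(s) of b.
- a (player_id=8) pairs with 3 row(s) of b.
- a (player_id=6) pairs with 3 row(s) of b.
- a (player_id=8) pairs with 3 row(s) of b.
- a (player_id=NULL) has no partner → padded with NULL.

(6, 8); (6, 8); (6, 8); (6, 8); (6, 9); (6, 9); (8, 6); (8, 6); (8, 6); (8, 6); (8, 9); (8, 9); (9, 6); (9, 6); (9, 8); (9, 8); (NULL, NULL)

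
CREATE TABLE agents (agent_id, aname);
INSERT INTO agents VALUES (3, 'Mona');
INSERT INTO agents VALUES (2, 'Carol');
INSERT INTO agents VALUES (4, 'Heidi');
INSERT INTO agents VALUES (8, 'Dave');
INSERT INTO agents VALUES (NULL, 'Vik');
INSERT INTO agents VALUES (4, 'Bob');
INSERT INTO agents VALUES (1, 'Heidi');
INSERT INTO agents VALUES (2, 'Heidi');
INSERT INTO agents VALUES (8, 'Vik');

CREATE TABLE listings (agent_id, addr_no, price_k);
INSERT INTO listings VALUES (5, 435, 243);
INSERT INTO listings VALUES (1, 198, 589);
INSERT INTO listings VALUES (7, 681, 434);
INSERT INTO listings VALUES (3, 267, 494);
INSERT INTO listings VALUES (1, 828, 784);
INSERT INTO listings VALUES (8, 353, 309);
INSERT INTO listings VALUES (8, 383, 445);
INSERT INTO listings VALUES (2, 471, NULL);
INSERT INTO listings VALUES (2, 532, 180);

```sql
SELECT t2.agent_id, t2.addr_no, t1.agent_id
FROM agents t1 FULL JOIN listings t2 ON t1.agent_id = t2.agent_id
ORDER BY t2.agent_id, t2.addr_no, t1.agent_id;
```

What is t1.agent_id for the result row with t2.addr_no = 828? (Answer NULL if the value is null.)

FULL OUTER JOIN keeps every row from both sides; unmatched rows get NULL for the other side's columns.
Matching on t1.agent_id = t2.agent_id. A NULL in a compared column never satisfies the condition.
- agent_id=3: 1 matching t2 row(s), so 1 row(s) emitted.
- agent_id=2: 2 matching t2 row(s), so 2 row(s) emitted.
- agent_id=4: no t2 row matches, row kept with t2 columns NULL.
- agent_id=8: 2 matching t2 row(s), so 2 row(s) emitted.
- agent_id=NULL: no t2 row matches, row kept with t2 columns NULL.
- agent_id=4: no t2 row matches, row kept with t2 columns NULL.
- agent_id=1: 2 matching t2 row(s), so 2 row(s) emitted.
- agent_id=2: 2 matching t2 row(s), so 2 row(s) emitted.
- agent_id=8: 2 matching t2 row(s), so 2 row(s) emitted.
- 2 row(s) from t2 found no t1 partner → padded with NULL.

1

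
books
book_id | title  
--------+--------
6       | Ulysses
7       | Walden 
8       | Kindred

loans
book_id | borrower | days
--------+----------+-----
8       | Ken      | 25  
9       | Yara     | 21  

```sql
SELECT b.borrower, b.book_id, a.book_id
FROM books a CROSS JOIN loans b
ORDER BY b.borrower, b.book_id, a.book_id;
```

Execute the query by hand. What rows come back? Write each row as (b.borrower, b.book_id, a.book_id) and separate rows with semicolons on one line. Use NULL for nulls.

(Ken, 8, 6); (Ken, 8, 7); (Ken, 8, 8); (Yara, 9, 6); (Yara, 9, 7); (Yara, 9, 8)

CROSS JOIN pairs every row of `books` with every row of `loans`: 3 × 2 = 6 rows.
After projecting and ordering:
b.borrower | b.book_id | a.book_id
Ken | 8 | 6
Ken | 8 | 7
Ken | 8 | 8
Yara | 9 | 6
Yara | 9 | 7
Yara | 9 | 8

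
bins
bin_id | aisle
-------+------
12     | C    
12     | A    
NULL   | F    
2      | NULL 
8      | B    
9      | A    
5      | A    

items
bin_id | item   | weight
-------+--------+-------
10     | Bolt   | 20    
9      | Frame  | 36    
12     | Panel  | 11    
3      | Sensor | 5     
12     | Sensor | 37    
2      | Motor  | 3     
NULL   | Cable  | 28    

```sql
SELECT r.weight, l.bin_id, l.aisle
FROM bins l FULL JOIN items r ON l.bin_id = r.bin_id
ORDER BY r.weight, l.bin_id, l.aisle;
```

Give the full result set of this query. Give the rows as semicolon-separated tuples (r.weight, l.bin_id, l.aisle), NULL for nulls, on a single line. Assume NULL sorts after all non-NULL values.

(3, 2, NULL); (5, NULL, NULL); (11, 12, A); (11, 12, C); (20, NULL, NULL); (28, NULL, NULL); (36, 9, A); (37, 12, A); (37, 12, C); (NULL, 5, A); (NULL, 8, B); (NULL, NULL, F)

FULL OUTER JOIN keeps every row from both sides; unmatched rows get NULL for the other side's columns.
Matching on l.bin_id = r.bin_id. A NULL in a compared column never satisfies the condition.
Matched pairs: 6; unmatched l rows kept: 3; unmatched r rows kept: 3.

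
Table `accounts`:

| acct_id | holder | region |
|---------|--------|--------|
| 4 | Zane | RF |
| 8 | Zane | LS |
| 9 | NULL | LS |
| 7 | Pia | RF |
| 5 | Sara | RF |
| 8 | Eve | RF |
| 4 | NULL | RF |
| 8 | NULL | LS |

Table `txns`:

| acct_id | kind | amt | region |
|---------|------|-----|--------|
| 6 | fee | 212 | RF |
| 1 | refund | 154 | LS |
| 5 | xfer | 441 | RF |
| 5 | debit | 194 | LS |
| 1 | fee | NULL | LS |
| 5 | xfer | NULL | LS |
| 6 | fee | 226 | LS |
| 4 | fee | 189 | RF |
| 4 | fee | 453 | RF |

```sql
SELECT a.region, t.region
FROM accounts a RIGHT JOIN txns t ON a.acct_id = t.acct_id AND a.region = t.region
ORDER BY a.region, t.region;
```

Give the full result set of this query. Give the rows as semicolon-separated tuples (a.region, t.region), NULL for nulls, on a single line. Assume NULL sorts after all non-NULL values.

(RF, RF); (RF, RF); (RF, RF); (RF, RF); (RF, RF); (NULL, LS); (NULL, LS); (NULL, LS); (NULL, LS); (NULL, LS); (NULL, RF)

RIGHT JOIN keeps every row from `txns`; unmatched rows get NULL for `accounts`'s columns.
Matching on a.acct_id = t.acct_id AND a.region = t.region.
Matched pairs: 5; unmatched t rows kept: 6.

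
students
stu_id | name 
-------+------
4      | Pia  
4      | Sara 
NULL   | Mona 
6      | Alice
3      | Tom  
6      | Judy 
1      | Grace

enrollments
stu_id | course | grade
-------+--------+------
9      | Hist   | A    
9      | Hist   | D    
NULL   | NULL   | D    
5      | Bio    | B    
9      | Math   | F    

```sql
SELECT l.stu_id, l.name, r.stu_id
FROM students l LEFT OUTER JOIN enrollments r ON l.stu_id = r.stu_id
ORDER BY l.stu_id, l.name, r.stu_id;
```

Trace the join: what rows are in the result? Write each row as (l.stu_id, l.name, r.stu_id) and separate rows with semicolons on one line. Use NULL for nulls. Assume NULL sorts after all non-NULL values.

LEFT JOIN keeps every row from `students`; unmatched rows get NULL for `enrollments`'s columns.
Matching on l.stu_id = r.stu_id. A NULL in a compared column never satisfies the condition.
- stu_id=4: no r row matches, row kept with r columns NULL.
- stu_id=4: no r row matches, row kept with r columns NULL.
- stu_id=NULL: no r row matches, row kept with r columns NULL.
- stu_id=6: no r row matches, row kept with r columns NULL.
- stu_id=3: no r row matches, row kept with r columns NULL.
- stu_id=6: no r row matches, row kept with r columns NULL.
- stu_id=1: no r row matches, row kept with r columns NULL.
After projecting and ordering:
l.stu_id | l.name | r.stu_id
1 | Grace | NULL
3 | Tom | NULL
4 | Pia | NULL
4 | Sara | NULL
6 | Alice | NULL
6 | Judy | NULL
NULL | Mona | NULL

(1, Grace, NULL); (3, Tom, NULL); (4, Pia, NULL); (4, Sara, NULL); (6, Alice, NULL); (6, Judy, NULL); (NULL, Mona, NULL)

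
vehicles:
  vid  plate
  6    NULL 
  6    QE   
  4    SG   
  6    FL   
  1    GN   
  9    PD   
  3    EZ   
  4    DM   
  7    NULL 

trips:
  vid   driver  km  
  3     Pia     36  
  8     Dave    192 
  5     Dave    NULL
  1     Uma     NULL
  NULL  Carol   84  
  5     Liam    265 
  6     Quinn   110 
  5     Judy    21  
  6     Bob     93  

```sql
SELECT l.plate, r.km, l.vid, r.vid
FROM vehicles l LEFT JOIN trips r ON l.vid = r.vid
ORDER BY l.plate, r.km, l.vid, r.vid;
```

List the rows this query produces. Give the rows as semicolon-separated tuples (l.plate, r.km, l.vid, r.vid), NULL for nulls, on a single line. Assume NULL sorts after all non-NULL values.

LEFT JOIN keeps every row from `vehicles`; unmatched rows get NULL for `trips`'s columns.
Matching on l.vid = r.vid. A NULL in a compared column never satisfies the condition.
Matched pairs: 8; unmatched l rows kept: 4.

(DM, NULL, 4, NULL); (EZ, 36, 3, 3); (FL, 93, 6, 6); (FL, 110, 6, 6); (GN, NULL, 1, 1); (PD, NULL, 9, NULL); (QE, 93, 6, 6); (QE, 110, 6, 6); (SG, NULL, 4, NULL); (NULL, 93, 6, 6); (NULL, 110, 6, 6); (NULL, NULL, 7, NULL)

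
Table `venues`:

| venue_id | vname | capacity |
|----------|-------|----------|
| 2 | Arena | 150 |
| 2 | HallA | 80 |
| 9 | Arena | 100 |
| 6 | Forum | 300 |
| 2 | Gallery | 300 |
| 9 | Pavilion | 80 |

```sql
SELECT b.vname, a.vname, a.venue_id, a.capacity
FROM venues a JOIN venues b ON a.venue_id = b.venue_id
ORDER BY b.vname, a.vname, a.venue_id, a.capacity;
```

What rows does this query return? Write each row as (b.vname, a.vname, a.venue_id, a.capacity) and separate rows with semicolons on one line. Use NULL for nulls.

(Arena, Arena, 2, 150); (Arena, Arena, 9, 100); (Arena, Gallery, 2, 300); (Arena, HallA, 2, 80); (Arena, Pavilion, 9, 80); (Forum, Forum, 6, 300); (Gallery, Arena, 2, 150); (Gallery, Gallery, 2, 300); (Gallery, HallA, 2, 80); (HallA, Arena, 2, 150); (HallA, Gallery, 2, 300); (HallA, HallA, 2, 80); (Pavilion, Arena, 9, 100); (Pavilion, Pavilion, 9, 80)

INNER JOIN keeps only pairs where the ON condition holds.
Matching on a.venue_id = b.venue_id.
- a[0] venue_id=2 → 3 match(es) in b → 3 row(s).
- a[1] venue_id=2 → 3 match(es) in b → 3 row(s).
- a[2] venue_id=9 → 2 match(es) in b → 2 row(s).
- a[3] venue_id=6 → 1 match(es) in b → 1 row(s).
- a[4] venue_id=2 → 3 match(es) in b → 3 row(s).
- a[5] venue_id=9 → 2 match(es) in b → 2 row(s).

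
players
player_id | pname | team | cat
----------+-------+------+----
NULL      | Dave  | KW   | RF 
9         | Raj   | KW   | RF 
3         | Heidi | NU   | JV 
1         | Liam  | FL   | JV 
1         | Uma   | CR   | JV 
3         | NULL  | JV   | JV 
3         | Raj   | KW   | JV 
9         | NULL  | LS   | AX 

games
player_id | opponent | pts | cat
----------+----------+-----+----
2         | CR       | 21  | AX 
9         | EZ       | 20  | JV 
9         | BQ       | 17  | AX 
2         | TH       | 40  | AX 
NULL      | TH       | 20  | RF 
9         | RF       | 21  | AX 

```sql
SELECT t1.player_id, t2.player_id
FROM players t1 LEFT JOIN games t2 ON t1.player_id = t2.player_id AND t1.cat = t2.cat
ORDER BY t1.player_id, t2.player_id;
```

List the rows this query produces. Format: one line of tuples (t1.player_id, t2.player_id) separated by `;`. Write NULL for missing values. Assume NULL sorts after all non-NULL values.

(1, NULL); (1, NULL); (3, NULL); (3, NULL); (3, NULL); (9, 9); (9, 9); (9, NULL); (NULL, NULL)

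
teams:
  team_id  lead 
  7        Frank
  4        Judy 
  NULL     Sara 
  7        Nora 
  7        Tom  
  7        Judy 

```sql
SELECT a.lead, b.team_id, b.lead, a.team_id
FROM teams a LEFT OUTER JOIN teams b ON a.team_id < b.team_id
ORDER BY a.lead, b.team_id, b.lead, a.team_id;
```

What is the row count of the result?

LEFT JOIN keeps every row from `teams a`; unmatched rows get NULL for `teams b`'s columns.
Matching on a.team_id < b.team_id. A NULL in a compared column never satisfies the condition.
- a[0] team_id=7 → no match; kept with NULLs on the b side.
- a[1] team_id=4 → 4 match(es) in b → 4 row(s).
- a[2] team_id=NULL → no match; kept with NULLs on the b side.
- a[3] team_id=7 → no match; kept with NULLs on the b side.
- a[4] team_id=7 → no match; kept with NULLs on the b side.
- a[5] team_id=7 → no match; kept with NULLs on the b side.
Total: 4 matched + 5 padded = 9 rows.

9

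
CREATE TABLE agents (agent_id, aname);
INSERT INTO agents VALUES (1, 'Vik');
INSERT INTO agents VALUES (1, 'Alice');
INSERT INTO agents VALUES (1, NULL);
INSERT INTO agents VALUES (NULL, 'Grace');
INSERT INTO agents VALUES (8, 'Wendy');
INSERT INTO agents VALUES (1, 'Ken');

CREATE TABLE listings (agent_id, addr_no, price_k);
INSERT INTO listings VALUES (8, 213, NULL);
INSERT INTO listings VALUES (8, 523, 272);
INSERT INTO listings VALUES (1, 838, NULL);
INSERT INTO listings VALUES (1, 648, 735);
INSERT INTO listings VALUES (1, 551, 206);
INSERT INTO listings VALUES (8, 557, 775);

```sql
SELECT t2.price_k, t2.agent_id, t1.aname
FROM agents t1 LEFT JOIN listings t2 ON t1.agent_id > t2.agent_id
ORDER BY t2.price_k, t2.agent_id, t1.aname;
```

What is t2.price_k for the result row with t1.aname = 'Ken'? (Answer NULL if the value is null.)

NULL

LEFT JOIN keeps every row from `agents`; unmatched rows get NULL for `listings`'s columns.
Matching on t1.agent_id > t2.agent_id. A NULL in a compared column never satisfies the condition.
- t1 row (agent_id=1): no match → kept, t2 columns NULL.
- t1 row (agent_id=1): no match → kept, t2 columns NULL.
- t1 row (agent_id=1): no match → kept, t2 columns NULL.
- t1 row (agent_id=NULL): no match → kept, t2 columns NULL.
- t1 row (agent_id=8): matches 3 t2 row(s) → 3 output row(s).
- t1 row (agent_id=1): no match → kept, t2 columns NULL.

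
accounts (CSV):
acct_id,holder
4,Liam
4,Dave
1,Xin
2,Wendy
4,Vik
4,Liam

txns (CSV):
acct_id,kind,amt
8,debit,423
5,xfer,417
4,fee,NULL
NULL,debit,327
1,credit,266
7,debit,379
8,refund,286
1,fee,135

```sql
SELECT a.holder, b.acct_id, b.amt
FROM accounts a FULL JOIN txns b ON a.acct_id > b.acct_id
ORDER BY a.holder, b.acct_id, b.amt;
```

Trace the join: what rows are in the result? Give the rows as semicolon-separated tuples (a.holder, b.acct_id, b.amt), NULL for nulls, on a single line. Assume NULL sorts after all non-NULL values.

FULL OUTER JOIN keeps every row from both sides; unmatched rows get NULL for the other side's columns.
Matching on a.acct_id > b.acct_id. A NULL in a compared column never satisfies the condition.
- acct_id=4: 2 matching b row(s), so 2 row(s) emitted.
- acct_id=4: 2 matching b row(s), so 2 row(s) emitted.
- acct_id=1: no b row matches, row kept with b columns NULL.
- acct_id=2: 2 matching b row(s), so 2 row(s) emitted.
- acct_id=4: 2 matching b row(s), so 2 row(s) emitted.
- acct_id=4: 2 matching b row(s), so 2 row(s) emitted.
- plus 6 unmatched b row(s), each kept with NULL a columns.

(Dave, 1, 135); (Dave, 1, 266); (Liam, 1, 135); (Liam, 1, 135); (Liam, 1, 266); (Liam, 1, 266); (Vik, 1, 135); (Vik, 1, 266); (Wendy, 1, 135); (Wendy, 1, 266); (Xin, NULL, NULL); (NULL, 4, NULL); (NULL, 5, 417); (NULL, 7, 379); (NULL, 8, 286); (NULL, 8, 423); (NULL, NULL, 327)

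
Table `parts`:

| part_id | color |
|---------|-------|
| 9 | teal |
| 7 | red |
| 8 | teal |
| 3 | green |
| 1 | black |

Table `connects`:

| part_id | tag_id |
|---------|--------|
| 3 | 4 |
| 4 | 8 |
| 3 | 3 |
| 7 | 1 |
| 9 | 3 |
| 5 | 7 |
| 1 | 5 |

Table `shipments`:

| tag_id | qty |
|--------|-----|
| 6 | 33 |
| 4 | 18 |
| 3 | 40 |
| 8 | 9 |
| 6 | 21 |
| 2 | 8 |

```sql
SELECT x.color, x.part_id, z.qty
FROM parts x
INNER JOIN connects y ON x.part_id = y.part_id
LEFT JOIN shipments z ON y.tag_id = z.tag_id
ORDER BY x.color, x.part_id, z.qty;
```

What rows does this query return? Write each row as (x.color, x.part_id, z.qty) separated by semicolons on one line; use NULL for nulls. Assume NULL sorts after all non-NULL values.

Joins associate left-to-right: parts INNER JOIN connects on part_id gives 5 intermediate row(s).
Then LEFT JOIN `shipments z` on tag_id: each of those 5 rows is kept; rows whose y.tag_id has no match in z get NULL for z's columns.

(black, 1, NULL); (green, 3, 18); (green, 3, 40); (red, 7, NULL); (teal, 9, 40)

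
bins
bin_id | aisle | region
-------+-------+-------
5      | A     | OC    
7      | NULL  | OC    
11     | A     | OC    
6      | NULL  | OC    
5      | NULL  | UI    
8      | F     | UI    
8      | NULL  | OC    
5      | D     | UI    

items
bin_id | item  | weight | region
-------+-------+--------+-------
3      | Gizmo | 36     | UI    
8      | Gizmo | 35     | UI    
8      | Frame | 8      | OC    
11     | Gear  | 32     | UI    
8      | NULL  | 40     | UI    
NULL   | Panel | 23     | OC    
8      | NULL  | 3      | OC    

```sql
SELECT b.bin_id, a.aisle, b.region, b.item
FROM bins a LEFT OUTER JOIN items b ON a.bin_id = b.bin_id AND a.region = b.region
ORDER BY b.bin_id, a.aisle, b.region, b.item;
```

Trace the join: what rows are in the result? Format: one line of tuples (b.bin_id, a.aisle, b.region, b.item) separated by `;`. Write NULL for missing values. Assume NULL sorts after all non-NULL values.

LEFT JOIN keeps every row from `bins`; unmatched rows get NULL for `items`'s columns.
Matching on a.bin_id = b.bin_id AND a.region = b.region. A NULL in a compared column never satisfies the condition.
Matched pairs: 4; unmatched a rows kept: 6.

(8, F, UI, Gizmo); (8, F, UI, NULL); (8, NULL, OC, Frame); (8, NULL, OC, NULL); (NULL, A, NULL, NULL); (NULL, A, NULL, NULL); (NULL, D, NULL, NULL); (NULL, NULL, NULL, NULL); (NULL, NULL, NULL, NULL); (NULL, NULL, NULL, NULL)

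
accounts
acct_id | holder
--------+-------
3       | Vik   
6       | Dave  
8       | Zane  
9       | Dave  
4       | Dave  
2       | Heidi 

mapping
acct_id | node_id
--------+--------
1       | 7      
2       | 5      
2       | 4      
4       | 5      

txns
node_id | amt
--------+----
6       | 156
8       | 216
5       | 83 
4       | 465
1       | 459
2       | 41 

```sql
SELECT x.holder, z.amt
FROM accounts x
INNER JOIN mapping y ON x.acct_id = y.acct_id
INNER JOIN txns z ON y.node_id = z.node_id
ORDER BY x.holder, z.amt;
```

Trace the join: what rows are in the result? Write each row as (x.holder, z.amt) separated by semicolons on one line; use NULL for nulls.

(Dave, 83); (Heidi, 83); (Heidi, 465)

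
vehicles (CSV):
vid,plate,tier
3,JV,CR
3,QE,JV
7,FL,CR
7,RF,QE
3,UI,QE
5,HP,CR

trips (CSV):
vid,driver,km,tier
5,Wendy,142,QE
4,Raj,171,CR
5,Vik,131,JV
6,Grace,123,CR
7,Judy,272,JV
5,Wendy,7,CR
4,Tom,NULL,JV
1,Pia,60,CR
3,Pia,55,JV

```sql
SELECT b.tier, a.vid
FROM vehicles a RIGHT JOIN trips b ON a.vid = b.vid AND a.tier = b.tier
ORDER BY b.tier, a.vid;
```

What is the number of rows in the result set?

RIGHT JOIN keeps every row from `trips`; unmatched rows get NULL for `vehicles`'s columns.
Matching on a.vid = b.vid AND a.tier = b.tier.
- a[0] vid=3, tier=CR → no match.
- a[1] vid=3, tier=JV → 1 match(es) in b → 1 row(s).
- a[2] vid=7, tier=CR → no match.
- a[3] vid=7, tier=QE → no match.
- a[4] vid=3, tier=QE → no match.
- a[5] vid=5, tier=CR → 1 match(es) in b → 1 row(s).
- 7 b row(s) had no a match → kept, a columns NULL.
Total: 2 matched + 7 padded = 9 rows.

9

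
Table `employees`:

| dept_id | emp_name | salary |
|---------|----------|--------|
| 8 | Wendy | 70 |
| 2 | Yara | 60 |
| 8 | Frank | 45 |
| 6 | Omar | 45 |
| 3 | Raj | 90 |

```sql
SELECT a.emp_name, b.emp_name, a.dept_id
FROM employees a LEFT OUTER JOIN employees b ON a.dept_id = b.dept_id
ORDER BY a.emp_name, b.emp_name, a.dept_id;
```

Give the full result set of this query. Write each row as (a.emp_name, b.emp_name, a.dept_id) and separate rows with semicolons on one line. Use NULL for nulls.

(Frank, Frank, 8); (Frank, Wendy, 8); (Omar, Omar, 6); (Raj, Raj, 3); (Wendy, Frank, 8); (Wendy, Wendy, 8); (Yara, Yara, 2)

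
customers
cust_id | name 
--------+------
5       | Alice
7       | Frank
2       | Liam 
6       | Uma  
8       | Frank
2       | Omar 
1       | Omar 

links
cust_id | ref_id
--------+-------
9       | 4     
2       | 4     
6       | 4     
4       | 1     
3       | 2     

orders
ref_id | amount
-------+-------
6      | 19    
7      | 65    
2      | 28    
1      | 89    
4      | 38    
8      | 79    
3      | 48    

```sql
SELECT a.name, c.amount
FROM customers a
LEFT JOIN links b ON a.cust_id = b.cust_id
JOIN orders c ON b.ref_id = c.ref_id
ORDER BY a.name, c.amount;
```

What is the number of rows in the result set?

Evaluate left to right. First `customers a LEFT JOIN links b` on cust_id: 7 row(s).
Then INNER JOIN `orders c` on ref_id: keep only rows whose b.ref_id appears in c.
Result: 3 row(s).

3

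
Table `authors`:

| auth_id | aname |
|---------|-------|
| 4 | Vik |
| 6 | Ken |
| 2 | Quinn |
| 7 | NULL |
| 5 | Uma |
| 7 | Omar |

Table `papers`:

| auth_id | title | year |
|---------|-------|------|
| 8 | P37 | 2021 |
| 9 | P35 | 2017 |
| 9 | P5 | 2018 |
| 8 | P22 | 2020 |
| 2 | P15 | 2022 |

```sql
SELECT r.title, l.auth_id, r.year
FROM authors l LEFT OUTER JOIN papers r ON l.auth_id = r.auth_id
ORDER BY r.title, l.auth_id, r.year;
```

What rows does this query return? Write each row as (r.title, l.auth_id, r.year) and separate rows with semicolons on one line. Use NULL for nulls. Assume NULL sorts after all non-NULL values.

LEFT JOIN keeps every row from `authors`; unmatched rows get NULL for `papers`'s columns.
Matching on l.auth_id = r.auth_id.
- l (auth_id=4) has no partner → padded with NULL.
- l (auth_id=6) has no partner → padded with NULL.
- l (auth_id=2) pairs with 1 row(s) of r.
- l (auth_id=7) has no partner → padded with NULL.
- l (auth_id=5) has no partner → padded with NULL.
- l (auth_id=7) has no partner → padded with NULL.
After projecting and ordering:
r.title | l.auth_id | r.year
P15 | 2 | 2022
NULL | 4 | NULL
NULL | 5 | NULL
NULL | 6 | NULL
NULL | 7 | NULL
NULL | 7 | NULL

(P15, 2, 2022); (NULL, 4, NULL); (NULL, 5, NULL); (NULL, 6, NULL); (NULL, 7, NULL); (NULL, 7, NULL)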